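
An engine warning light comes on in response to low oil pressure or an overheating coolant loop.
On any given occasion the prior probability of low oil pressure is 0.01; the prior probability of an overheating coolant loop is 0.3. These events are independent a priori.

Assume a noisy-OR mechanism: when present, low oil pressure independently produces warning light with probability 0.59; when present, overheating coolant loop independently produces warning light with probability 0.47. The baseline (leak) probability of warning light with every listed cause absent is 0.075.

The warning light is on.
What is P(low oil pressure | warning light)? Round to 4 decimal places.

P(low oil pressure | warning light) ≈ 0.0321

Under noisy-OR, P(warning light | causes) = 1 − (1−0.075)·∏(1−qᵢ) over the active causes.
For the numerator, keep only low oil pressure=true terms: 0.004345 + 0.002397 = 0.006742
Denominator P(warning light): 0.075·0.99·0.7 + 0.50975·0.99·0.3 + 0.62075·0.01·0.7 + 0.798998·0.01·0.3 = 0.210113
Posterior = 0.006742 / 0.210113 ≈ 0.0321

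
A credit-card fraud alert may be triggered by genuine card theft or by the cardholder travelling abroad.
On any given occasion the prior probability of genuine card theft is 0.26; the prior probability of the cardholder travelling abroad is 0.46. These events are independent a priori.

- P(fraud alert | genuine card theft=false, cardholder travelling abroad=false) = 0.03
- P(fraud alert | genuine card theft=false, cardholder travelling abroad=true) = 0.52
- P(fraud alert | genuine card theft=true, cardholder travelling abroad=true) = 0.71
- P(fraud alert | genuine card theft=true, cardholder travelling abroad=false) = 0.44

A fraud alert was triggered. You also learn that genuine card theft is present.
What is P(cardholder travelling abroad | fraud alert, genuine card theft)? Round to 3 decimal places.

For the numerator, keep only cardholder travelling abroad=true terms: 0.71·0.46 = 0.326600
Normalizer over all consistent configurations: 0.44·0.54 + 0.71·0.46 = 0.564200
Posterior = 0.326600 / 0.564200 ≈ 0.579

P(cardholder travelling abroad | fraud alert, genuine card theft) ≈ 0.579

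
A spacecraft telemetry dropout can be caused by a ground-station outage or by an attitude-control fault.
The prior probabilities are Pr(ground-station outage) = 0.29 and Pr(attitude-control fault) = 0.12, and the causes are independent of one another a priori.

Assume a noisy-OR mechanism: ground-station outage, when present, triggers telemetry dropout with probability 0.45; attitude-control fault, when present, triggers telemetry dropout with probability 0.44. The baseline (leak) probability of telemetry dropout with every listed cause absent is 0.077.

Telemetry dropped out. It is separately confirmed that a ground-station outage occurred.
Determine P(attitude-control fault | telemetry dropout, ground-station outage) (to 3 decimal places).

Under noisy-OR, P(telemetry dropout | causes) = 1 − (1−0.077)·∏(1−qᵢ) over the active causes.
Sum P(telemetry dropout|·) weighted by the priors over both values of attitude-control fault:
  P(telemetry dropout | ground-station outage) = 0.49235×0.88 + 0.715716×0.12
        = 0.433268 + 0.085886 = 0.519154
Configurations with attitude-control fault contribute 0.085886, so
  P(attitude-control fault | telemetry dropout, ground-station outage) = 0.085886 / 0.519154 ≈ 0.165

P(attitude-control fault | telemetry dropout, ground-station outage) ≈ 0.165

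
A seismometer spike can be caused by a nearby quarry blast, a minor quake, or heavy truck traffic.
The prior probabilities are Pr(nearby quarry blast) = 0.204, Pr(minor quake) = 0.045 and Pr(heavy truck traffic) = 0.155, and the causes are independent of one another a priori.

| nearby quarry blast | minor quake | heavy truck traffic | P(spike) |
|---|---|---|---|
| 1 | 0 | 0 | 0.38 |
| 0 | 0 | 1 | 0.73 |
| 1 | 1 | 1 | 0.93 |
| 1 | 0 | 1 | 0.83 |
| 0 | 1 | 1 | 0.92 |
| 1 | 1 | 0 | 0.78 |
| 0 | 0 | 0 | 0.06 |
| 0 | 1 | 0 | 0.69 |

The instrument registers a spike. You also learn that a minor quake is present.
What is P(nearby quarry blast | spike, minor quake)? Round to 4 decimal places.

P(nearby quarry blast | spike, minor quake) ≈ 0.2210

P(spike | minor quake) = 0.69·0.796·0.845 + 0.92·0.796·0.155 + 0.78·0.204·0.845 + 0.93·0.204·0.155 = 0.464108 + 0.113510 + 0.134456 + 0.029407 = 0.741481
Of this, 0.163863 comes from 0.134456 + 0.029407 (the nearby quarry blast=true cases).
Hence the posterior is 0.163863/0.741481 ≈ 0.2210.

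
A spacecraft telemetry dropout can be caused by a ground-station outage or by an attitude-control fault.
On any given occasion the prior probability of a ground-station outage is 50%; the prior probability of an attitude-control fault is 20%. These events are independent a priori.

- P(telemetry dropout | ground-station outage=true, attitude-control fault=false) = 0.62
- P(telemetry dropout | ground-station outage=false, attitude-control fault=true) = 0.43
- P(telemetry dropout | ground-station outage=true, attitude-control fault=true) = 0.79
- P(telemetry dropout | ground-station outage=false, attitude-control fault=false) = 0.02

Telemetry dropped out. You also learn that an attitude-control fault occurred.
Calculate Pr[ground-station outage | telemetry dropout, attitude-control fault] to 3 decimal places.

Pr[ground-station outage | telemetry dropout, attitude-control fault] ≈ 0.648

P(telemetry dropout | attitude-control fault) = 0.43×0.5 + 0.79×0.5 = 0.215000 + 0.395000 = 0.610000
Restricting to configurations with ground-station outage present: 0.79×0.5 = 0.395000.
Hence the posterior is 0.395000/0.610000 ≈ 0.648.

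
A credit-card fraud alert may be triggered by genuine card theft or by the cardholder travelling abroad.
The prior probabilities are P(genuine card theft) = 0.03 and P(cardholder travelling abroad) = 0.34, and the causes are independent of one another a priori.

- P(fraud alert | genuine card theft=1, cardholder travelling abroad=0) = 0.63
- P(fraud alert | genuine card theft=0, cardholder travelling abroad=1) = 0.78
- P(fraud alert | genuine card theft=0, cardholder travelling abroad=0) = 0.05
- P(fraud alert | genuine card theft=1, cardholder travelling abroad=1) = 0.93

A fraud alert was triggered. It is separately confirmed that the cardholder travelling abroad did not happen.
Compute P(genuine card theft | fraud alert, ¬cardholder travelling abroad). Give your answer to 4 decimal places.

Sum P(fraud alert|·) weighted by the priors over both values of genuine card theft:
  P(fraud alert | ¬cardholder travelling abroad) = 0.05*0.97 + 0.63*0.03
        = 0.048500 + 0.018900 = 0.067400
Keeping only the genuine card theft-present terms gives 0.018900, so
  P(genuine card theft | fraud alert, ¬cardholder travelling abroad) = 0.018900 / 0.067400 ≈ 0.2804

P(genuine card theft | fraud alert, ¬cardholder travelling abroad) ≈ 0.2804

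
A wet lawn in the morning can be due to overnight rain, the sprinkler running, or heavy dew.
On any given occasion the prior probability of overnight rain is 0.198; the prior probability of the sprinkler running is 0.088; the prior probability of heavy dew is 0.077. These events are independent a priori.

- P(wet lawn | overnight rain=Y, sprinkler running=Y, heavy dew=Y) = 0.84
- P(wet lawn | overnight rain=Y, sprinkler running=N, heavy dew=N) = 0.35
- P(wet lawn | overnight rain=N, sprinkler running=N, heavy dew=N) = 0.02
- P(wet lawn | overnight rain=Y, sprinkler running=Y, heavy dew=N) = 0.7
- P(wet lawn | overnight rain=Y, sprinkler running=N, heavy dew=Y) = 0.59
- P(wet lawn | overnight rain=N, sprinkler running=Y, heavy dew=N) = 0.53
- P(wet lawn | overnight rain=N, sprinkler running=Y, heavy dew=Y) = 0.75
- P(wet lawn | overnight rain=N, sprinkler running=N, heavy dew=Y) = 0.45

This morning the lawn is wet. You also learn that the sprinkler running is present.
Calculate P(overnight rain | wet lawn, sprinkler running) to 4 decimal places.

P(overnight rain | wet lawn, sprinkler running) ≈ 0.2429

Weight on overnight rain=true, given the evidence: 0.127928 + 0.012807 = 0.140735
Denominator P(wet lawn | sprinkler running): 0.53×0.802×0.923 + 0.75×0.802×0.077 + 0.7×0.198×0.923 + 0.84×0.198×0.077 = 0.579381
P(overnight rain | wet lawn, sprinkler running) = 0.140735/0.579381 ≈ 0.2429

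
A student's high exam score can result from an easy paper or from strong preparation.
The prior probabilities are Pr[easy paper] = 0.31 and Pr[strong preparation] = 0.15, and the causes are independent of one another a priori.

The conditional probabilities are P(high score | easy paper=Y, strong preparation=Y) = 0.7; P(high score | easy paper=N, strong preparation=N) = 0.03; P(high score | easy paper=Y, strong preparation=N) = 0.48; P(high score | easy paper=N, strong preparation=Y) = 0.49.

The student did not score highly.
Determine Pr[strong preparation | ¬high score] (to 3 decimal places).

Sum P(¬high score|·) weighted by the priors over the 4 (easy paper, strong preparation) configurations:
  P(¬high score) = 0.97*0.69*0.85 + 0.51*0.69*0.15 + 0.52*0.31*0.85 + 0.3*0.31*0.15
        = 0.568905 + 0.052785 + 0.137020 + 0.013950 = 0.772660
Configurations with strong preparation contribute 0.066735, so
  P(strong preparation | ¬high score) = 0.066735 / 0.772660 ≈ 0.086

Pr[strong preparation | ¬high score] ≈ 0.086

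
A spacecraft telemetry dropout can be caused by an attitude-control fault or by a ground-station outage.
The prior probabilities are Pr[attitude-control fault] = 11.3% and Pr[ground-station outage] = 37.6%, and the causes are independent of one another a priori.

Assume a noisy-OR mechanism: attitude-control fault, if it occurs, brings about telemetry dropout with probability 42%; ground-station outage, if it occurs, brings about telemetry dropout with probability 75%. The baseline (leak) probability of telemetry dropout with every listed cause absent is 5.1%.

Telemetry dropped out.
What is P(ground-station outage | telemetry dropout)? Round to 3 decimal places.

Under noisy-OR, P(telemetry dropout | causes) = 1 − (1−0.051)·∏(1−qᵢ) over the active causes.
Numerator (weight on configurations with ground-station outage): 0.254386 + 0.036641 = 0.291027
Denominator P(telemetry dropout): 0.051×0.887×0.624 + 0.76275×0.887×0.376 + 0.44958×0.113×0.624 + 0.862395×0.113×0.376 = 0.350956
Posterior = 0.291027 / 0.350956 ≈ 0.829

P(ground-station outage | telemetry dropout) ≈ 0.829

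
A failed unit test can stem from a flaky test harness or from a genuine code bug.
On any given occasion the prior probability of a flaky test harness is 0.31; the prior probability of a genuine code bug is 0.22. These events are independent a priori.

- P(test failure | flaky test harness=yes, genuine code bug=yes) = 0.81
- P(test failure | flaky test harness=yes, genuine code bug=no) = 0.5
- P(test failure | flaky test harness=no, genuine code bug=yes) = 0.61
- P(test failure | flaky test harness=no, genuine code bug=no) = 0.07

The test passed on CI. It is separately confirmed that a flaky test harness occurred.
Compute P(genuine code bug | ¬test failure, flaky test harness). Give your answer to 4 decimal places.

P(¬test failure | flaky test harness) = 0.5·0.78 + 0.19·0.22 = 0.390000 + 0.041800 = 0.431800
Restricting to configurations with genuine code bug present: 0.19·0.22 = 0.041800.
So P(genuine code bug | ¬test failure, flaky test harness) = 0.041800/0.431800 ≈ 0.0968.

P(genuine code bug | ¬test failure, flaky test harness) ≈ 0.0968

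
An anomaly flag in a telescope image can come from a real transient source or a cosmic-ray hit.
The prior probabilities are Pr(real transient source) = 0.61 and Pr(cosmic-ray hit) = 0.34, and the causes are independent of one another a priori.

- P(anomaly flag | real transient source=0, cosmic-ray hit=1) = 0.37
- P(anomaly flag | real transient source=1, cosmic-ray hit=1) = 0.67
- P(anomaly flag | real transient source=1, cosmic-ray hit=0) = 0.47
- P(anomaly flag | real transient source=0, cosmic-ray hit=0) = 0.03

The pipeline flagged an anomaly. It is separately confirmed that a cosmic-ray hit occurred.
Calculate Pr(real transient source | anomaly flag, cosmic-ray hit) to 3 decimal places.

Enumerate both values of real transient source and weight by the priors:
  P(anomaly flag | cosmic-ray hit) = 0.37·0.39 + 0.67·0.61
        = 0.144300 + 0.408700 = 0.553000
Keeping only the real transient source-present terms gives 0.408700, so
  P(real transient source | anomaly flag, cosmic-ray hit) = 0.408700 / 0.553000 ≈ 0.739

Pr(real transient source | anomaly flag, cosmic-ray hit) ≈ 0.739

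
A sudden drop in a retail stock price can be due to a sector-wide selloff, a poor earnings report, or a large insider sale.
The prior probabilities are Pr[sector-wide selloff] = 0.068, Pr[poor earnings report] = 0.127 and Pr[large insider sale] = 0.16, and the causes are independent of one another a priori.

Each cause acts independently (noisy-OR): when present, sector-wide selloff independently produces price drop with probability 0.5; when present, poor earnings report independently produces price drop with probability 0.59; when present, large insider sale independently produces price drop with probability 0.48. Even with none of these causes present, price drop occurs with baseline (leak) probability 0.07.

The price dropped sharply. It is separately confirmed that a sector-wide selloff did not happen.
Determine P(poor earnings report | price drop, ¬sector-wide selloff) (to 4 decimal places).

P(poor earnings report | price drop, ¬sector-wide selloff) ≈ 0.4000

Under noisy-OR, P(price drop | causes) = 1 − (1−0.07)·∏(1−qᵢ) over the active causes.
P(price drop | ¬sector-wide selloff) = 0.07×0.873×0.84 + 0.5164×0.873×0.16 + 0.6187×0.127×0.84 + 0.801724×0.127×0.16 = 0.051332 + 0.072131 + 0.066003 + 0.016291 = 0.205757
Of this, 0.082294 comes from 0.066003 + 0.016291 (the poor earnings report=true cases).
P(poor earnings report | price drop, ¬sector-wide selloff) = 0.082294 / 0.205757 ≈ 0.4000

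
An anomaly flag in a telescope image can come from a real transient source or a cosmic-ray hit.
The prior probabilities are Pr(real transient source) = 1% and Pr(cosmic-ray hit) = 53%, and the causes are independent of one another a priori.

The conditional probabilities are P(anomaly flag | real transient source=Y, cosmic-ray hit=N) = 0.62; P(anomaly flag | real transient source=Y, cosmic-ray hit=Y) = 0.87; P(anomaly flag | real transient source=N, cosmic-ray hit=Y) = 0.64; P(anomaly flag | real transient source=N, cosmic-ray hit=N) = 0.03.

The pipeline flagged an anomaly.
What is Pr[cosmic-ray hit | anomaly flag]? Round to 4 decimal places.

Enumerate the 4 (real transient source, cosmic-ray hit) configurations and weight by the priors:
  P(anomaly flag) = 0.03×0.99×0.47 + 0.64×0.99×0.53 + 0.62×0.01×0.47 + 0.87×0.01×0.53
        = 0.013959 + 0.335808 + 0.002914 + 0.004611 = 0.357292
The terms with cosmic-ray hit present sum to 0.340419, so
  P(cosmic-ray hit | anomaly flag) = 0.340419 / 0.357292 ≈ 0.9528

Pr[cosmic-ray hit | anomaly flag] ≈ 0.9528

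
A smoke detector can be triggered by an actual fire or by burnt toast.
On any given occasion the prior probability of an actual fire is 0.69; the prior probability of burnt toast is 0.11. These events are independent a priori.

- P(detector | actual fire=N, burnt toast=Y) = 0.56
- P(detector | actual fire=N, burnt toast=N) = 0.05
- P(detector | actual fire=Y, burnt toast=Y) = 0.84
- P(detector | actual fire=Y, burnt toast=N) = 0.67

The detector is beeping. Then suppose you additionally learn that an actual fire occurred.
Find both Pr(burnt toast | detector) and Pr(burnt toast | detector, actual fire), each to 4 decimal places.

Pr(burnt toast | detector) ≈ 0.1631; Pr(burnt toast | detector, actual fire) ≈ 0.1342

Numerator (weight on configurations with burnt toast): 0.019096 + 0.063756 = 0.082852
Normalizer over all consistent configurations: 0.05*0.31*0.89 + 0.56*0.31*0.11 + 0.67*0.69*0.89 + 0.84*0.69*0.11 = 0.508094
P(burnt toast | detector) = 0.082852/0.508094 ≈ 0.1631

With the extra evidence:
By total probability over both values of burnt toast:
  P(detector | actual fire) = 0.67·0.89 + 0.84·0.11
        = 0.596300 + 0.092400 = 0.688700
Keeping only the burnt toast-present terms gives 0.092400, so
  P(burnt toast | detector, actual fire) = 0.092400 / 0.688700 ≈ 0.1342
The drop from 0.1631 to 0.1342 is the explaining-away (discounting) effect.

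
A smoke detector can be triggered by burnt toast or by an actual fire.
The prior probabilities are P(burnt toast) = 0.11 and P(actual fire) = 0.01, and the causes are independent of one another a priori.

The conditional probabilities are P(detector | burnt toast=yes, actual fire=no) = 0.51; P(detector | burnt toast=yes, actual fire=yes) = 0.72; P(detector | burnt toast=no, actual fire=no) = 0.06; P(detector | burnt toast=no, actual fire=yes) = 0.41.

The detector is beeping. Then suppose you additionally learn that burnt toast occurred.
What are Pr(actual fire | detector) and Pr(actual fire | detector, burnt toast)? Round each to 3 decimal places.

Pr(actual fire | detector) ≈ 0.039; Pr(actual fire | detector, burnt toast) ≈ 0.014

P(detector) = 0.06*0.89*0.99 + 0.41*0.89*0.01 + 0.51*0.11*0.99 + 0.72*0.11*0.01 = 0.052866 + 0.003649 + 0.055539 + 0.000792 = 0.112846
The actual fire-present share is 0.003649 + 0.000792 = 0.004441.
So P(actual fire | detector) = 0.004441/0.112846 ≈ 0.039.

With the extra evidence:
P(detector | burnt toast) = 0.51·0.99 + 0.72·0.01 = 0.504900 + 0.007200 = 0.512100
Restricting to configurations with actual fire present: 0.72·0.01 = 0.007200.
So P(actual fire | detector, burnt toast) = 0.007200/0.512100 ≈ 0.014.
— burnt toast explains away the evidence for actual fire.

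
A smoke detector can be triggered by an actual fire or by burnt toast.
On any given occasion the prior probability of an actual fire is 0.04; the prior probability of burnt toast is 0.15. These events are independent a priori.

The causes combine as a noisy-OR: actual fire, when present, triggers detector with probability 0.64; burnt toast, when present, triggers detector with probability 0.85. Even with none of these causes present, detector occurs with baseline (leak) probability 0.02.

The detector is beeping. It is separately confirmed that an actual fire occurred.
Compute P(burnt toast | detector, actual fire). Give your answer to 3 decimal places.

P(burnt toast | detector, actual fire) ≈ 0.205

Under noisy-OR, P(detector | causes) = 1 − (1−0.02)·∏(1−qᵢ) over the active causes.
P(detector | actual fire) = 0.6472·0.85 + 0.94708·0.15 = 0.550120 + 0.142062 = 0.692182
The burnt toast-present share is 0.94708·0.15 = 0.142062.
So P(burnt toast | detector, actual fire) = 0.142062/0.692182 ≈ 0.205.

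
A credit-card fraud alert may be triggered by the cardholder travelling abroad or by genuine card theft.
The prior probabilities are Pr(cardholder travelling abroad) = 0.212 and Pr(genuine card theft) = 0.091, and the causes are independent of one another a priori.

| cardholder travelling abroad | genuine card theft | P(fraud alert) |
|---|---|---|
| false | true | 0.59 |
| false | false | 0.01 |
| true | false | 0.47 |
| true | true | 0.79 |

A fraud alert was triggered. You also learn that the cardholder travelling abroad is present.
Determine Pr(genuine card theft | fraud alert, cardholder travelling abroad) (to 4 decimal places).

Weight on genuine card theft=true, given the evidence: 0.79·0.091 = 0.071890
Normalizer over all consistent configurations: 0.47·0.909 + 0.79·0.091 = 0.499120
P(genuine card theft | fraud alert, cardholder travelling abroad) = 0.071890/0.499120 ≈ 0.1440

Pr(genuine card theft | fraud alert, cardholder travelling abroad) ≈ 0.1440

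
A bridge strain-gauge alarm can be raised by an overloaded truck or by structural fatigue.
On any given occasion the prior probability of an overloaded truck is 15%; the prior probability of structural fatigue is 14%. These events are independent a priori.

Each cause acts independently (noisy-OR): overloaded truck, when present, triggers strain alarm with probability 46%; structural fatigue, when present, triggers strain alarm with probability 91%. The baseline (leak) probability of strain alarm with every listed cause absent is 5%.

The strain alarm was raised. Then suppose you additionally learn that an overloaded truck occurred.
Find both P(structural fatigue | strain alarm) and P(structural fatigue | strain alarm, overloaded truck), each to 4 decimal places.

Under noisy-OR, P(strain alarm | causes) = 1 − (1−0.05)·∏(1−qᵢ) over the active causes.
P(strain alarm) = 0.05×0.85×0.86 + 0.9145×0.85×0.14 + 0.487×0.15×0.86 + 0.95383×0.15×0.14 = 0.036550 + 0.108826 + 0.062823 + 0.020030 = 0.228229
The structural fatigue-present share is 0.108826 + 0.020030 = 0.128856.
So P(structural fatigue | strain alarm) = 0.128856/0.228229 ≈ 0.5646.

Now condition on the additional information:
Numerator (weight on configurations with structural fatigue): 0.95383*0.14 = 0.133536
The normalizing constant is 0.487*0.86 + 0.95383*0.14 = 0.552356
Posterior = 0.133536 / 0.552356 ≈ 0.2418

P(structural fatigue | strain alarm) ≈ 0.5646; P(structural fatigue | strain alarm, overloaded truck) ≈ 0.2418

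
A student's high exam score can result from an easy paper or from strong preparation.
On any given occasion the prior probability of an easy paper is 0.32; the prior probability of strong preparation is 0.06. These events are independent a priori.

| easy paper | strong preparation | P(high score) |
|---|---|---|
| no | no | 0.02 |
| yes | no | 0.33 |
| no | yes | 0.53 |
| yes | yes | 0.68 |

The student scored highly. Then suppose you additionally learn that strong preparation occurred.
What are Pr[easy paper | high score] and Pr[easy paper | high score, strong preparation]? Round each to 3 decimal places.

Pr[easy paper | high score] ≈ 0.765; Pr[easy paper | high score, strong preparation] ≈ 0.376

Weight on easy paper=true, given the evidence: 0.099264 + 0.013056 = 0.112320
The normalizing constant is 0.02·0.68·0.94 + 0.53·0.68·0.06 + 0.33·0.32·0.94 + 0.68·0.32·0.06 = 0.146728
Posterior = 0.112320 / 0.146728 ≈ 0.765

Now also conditioning on strong preparation=true:
By total probability over both values of easy paper:
  P(high score | strong preparation) = 0.53×0.68 + 0.68×0.32
        = 0.360400 + 0.217600 = 0.578000
The terms with easy paper present sum to 0.217600, so
  P(easy paper | high score, strong preparation) = 0.217600 / 0.578000 ≈ 0.376
This is intercausal reasoning (explaining away): once strong preparation accounts for the high score, easy paper becomes less likely.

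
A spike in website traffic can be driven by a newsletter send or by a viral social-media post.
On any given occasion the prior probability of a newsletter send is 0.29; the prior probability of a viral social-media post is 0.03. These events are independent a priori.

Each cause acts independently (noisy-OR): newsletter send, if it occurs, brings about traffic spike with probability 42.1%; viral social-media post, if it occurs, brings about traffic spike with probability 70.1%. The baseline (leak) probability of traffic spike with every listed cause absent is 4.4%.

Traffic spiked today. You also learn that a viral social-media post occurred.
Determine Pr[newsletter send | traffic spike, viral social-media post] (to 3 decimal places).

Pr[newsletter send | traffic spike, viral social-media post] ≈ 0.323

Under noisy-OR, P(traffic spike | causes) = 1 − (1−0.044)·∏(1−qᵢ) over the active causes.
P(traffic spike | viral social-media post) = 0.714156·0.71 + 0.834496·0.29 = 0.507051 + 0.242004 = 0.749055
The newsletter send-present share is 0.834496·0.29 = 0.242004.
So P(newsletter send | traffic spike, viral social-media post) = 0.242004/0.749055 ≈ 0.323.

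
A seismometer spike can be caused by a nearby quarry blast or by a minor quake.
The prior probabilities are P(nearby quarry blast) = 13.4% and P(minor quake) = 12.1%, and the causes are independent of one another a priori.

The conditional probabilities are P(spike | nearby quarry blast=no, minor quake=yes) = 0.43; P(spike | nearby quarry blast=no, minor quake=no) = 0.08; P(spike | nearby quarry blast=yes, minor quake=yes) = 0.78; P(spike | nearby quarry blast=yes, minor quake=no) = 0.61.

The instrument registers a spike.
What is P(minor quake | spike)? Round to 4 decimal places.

For the numerator, keep only minor quake=true terms: 0.045058 + 0.012647 = 0.057705
Normalizer over all consistent configurations: 0.08*0.866*0.879 + 0.43*0.866*0.121 + 0.61*0.134*0.879 + 0.78*0.134*0.121 = 0.190451
P(minor quake | spike) = 0.057705/0.190451 ≈ 0.3030

P(minor quake | spike) ≈ 0.3030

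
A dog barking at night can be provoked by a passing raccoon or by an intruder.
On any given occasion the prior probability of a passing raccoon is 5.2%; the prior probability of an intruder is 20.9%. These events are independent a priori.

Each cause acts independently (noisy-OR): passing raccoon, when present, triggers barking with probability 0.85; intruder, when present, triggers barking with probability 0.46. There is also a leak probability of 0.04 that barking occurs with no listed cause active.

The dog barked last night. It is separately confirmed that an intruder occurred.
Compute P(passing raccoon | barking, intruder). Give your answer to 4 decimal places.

Under noisy-OR, P(barking | causes) = 1 − (1−0.04)·∏(1−qᵢ) over the active causes.
Enumerate both values of passing raccoon and weight by the priors:
  P(barking | intruder) = 0.4816×0.948 + 0.92224×0.052
        = 0.456557 + 0.047956 = 0.504513
Keeping only the passing raccoon-present terms gives 0.047956, so
  P(passing raccoon | barking, intruder) = 0.047956 / 0.504513 ≈ 0.0951

P(passing raccoon | barking, intruder) ≈ 0.0951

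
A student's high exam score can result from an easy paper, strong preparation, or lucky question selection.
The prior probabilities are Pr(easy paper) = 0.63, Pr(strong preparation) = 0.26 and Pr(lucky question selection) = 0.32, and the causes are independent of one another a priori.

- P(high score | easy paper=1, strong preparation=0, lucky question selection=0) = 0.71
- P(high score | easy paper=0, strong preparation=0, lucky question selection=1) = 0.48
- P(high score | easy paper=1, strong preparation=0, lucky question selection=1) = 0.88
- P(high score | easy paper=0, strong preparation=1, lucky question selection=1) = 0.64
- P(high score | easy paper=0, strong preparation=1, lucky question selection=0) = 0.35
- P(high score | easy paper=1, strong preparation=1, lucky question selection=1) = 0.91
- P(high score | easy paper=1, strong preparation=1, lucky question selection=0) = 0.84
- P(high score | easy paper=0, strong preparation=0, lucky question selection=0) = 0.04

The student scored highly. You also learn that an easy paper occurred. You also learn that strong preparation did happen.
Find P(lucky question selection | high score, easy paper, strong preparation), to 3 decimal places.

P(lucky question selection | high score, easy paper, strong preparation) ≈ 0.338

Enumerate both values of lucky question selection and weight by the priors:
  P(high score | easy paper, strong preparation) = 0.84*0.68 + 0.91*0.32
        = 0.571200 + 0.291200 = 0.862400
Configurations with lucky question selection contribute 0.291200, so
  P(lucky question selection | high score, easy paper, strong preparation) = 0.291200 / 0.862400 ≈ 0.338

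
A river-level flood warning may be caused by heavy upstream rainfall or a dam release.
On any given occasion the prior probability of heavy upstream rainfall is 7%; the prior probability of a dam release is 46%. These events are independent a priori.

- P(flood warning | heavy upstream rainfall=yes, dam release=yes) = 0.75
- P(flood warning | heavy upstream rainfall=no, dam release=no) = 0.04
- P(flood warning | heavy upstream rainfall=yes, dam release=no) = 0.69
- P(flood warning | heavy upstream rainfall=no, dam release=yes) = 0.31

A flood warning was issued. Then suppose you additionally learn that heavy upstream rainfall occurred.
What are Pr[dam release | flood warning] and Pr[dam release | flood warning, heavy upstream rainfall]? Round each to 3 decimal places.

Pr[dam release | flood warning] ≈ 0.772; Pr[dam release | flood warning, heavy upstream rainfall] ≈ 0.481

By total probability over the 4 (heavy upstream rainfall, dam release) configurations:
  P(flood warning) = 0.04·0.93·0.54 + 0.31·0.93·0.46 + 0.69·0.07·0.54 + 0.75·0.07·0.46
        = 0.020088 + 0.132618 + 0.026082 + 0.024150 = 0.202938
Keeping only the dam release-present terms gives 0.156768, so
  P(dam release | flood warning) = 0.156768 / 0.202938 ≈ 0.772

Now also conditioning on heavy upstream rainfall=true:
By total probability over both values of dam release:
  P(flood warning | heavy upstream rainfall) = 0.69×0.54 + 0.75×0.46
        = 0.372600 + 0.345000 = 0.717600
Keeping only the dam release-present terms gives 0.345000, so
  P(dam release | flood warning, heavy upstream rainfall) = 0.345000 / 0.717600 ≈ 0.481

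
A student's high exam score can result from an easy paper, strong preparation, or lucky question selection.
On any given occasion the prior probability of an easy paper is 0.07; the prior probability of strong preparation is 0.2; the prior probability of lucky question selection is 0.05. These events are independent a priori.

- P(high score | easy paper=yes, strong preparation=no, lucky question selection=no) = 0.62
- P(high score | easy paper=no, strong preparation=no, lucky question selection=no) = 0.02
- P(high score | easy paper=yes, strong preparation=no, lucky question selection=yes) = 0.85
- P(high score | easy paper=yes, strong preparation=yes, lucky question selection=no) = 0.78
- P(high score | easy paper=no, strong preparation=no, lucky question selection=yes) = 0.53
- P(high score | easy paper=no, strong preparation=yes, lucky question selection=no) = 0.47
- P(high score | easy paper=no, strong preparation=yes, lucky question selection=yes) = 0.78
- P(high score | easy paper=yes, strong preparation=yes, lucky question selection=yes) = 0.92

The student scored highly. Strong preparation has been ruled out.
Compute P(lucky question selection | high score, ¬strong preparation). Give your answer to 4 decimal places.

P(high score | ¬strong preparation) = 0.02*0.93*0.95 + 0.53*0.93*0.05 + 0.62*0.07*0.95 + 0.85*0.07*0.05 = 0.017670 + 0.024645 + 0.041230 + 0.002975 = 0.086520
Restricting to configurations with lucky question selection present: 0.024645 + 0.002975 = 0.027620.
So P(lucky question selection | high score, ¬strong preparation) = 0.027620/0.086520 ≈ 0.3192.

P(lucky question selection | high score, ¬strong preparation) ≈ 0.3192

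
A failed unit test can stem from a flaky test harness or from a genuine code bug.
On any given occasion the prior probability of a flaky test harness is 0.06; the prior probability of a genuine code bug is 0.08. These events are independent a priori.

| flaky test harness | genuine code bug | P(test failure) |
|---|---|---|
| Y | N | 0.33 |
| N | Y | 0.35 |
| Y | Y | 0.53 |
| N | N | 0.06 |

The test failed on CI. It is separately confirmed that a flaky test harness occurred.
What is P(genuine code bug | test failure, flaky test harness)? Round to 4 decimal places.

P(test failure | flaky test harness) = 0.33·0.92 + 0.53·0.08 = 0.303600 + 0.042400 = 0.346000
Restricting to configurations with genuine code bug present: 0.53·0.08 = 0.042400.
Hence the posterior is 0.042400/0.346000 ≈ 0.1225.

P(genuine code bug | test failure, flaky test harness) ≈ 0.1225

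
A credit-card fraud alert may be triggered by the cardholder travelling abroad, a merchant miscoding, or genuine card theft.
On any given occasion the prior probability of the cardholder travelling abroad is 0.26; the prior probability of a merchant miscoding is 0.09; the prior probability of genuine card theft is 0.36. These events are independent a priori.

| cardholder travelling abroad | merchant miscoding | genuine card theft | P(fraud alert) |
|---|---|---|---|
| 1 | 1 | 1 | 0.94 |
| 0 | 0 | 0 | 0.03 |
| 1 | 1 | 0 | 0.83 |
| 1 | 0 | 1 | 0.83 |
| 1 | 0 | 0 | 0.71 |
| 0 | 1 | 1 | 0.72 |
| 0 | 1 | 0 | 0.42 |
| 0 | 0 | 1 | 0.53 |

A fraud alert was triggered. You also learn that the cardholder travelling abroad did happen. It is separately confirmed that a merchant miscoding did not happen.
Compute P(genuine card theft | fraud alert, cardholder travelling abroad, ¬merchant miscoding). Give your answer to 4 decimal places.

By total probability over both values of genuine card theft:
  P(fraud alert | cardholder travelling abroad, ¬merchant miscoding) = 0.71*0.64 + 0.83*0.36
        = 0.454400 + 0.298800 = 0.753200
Keeping only the genuine card theft-present terms gives 0.298800, so
  P(genuine card theft | fraud alert, cardholder travelling abroad, ¬merchant miscoding) = 0.298800 / 0.753200 ≈ 0.3967

P(genuine card theft | fraud alert, cardholder travelling abroad, ¬merchant miscoding) ≈ 0.3967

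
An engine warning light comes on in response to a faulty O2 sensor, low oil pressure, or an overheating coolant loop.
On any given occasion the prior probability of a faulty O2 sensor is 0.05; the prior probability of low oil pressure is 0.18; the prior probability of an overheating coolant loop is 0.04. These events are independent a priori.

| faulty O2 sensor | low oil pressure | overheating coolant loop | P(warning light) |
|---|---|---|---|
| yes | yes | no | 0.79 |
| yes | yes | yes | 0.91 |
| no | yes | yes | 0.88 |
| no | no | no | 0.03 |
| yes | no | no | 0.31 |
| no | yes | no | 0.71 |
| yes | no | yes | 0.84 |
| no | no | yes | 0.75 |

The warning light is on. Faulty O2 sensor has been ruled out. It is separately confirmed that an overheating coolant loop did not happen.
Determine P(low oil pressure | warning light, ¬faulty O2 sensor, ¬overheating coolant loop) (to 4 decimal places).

Numerator (weight on configurations with low oil pressure): 0.71×0.18 = 0.127800
Denominator P(warning light | ¬faulty O2 sensor, ¬overheating coolant loop): 0.03×0.82 + 0.71×0.18 = 0.152400
Posterior = 0.127800 / 0.152400 ≈ 0.8386

P(low oil pressure | warning light, ¬faulty O2 sensor, ¬overheating coolant loop) ≈ 0.8386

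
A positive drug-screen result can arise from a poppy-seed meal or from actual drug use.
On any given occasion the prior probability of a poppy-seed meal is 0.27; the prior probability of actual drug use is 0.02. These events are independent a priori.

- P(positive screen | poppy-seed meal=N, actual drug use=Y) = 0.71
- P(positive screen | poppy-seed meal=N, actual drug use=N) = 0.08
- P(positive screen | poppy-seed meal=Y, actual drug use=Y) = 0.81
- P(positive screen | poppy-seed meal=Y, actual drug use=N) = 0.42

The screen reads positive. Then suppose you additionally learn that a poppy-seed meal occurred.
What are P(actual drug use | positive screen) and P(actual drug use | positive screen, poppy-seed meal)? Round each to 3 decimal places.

Weight on actual drug use=true, given the evidence: 0.010366 + 0.004374 = 0.014740
The normalizing constant is 0.08×0.73×0.98 + 0.71×0.73×0.02 + 0.42×0.27×0.98 + 0.81×0.27×0.02 = 0.183104
Posterior = 0.014740 / 0.183104 ≈ 0.081

With the extra evidence:
Enumerate both values of actual drug use and weight by the priors:
  P(positive screen | poppy-seed meal) = 0.42·0.98 + 0.81·0.02
        = 0.411600 + 0.016200 = 0.427800
Configurations with actual drug use contribute 0.016200, so
  P(actual drug use | positive screen, poppy-seed meal) = 0.016200 / 0.427800 ≈ 0.038
The drop from 0.081 to 0.038 is the explaining-away (discounting) effect.

P(actual drug use | positive screen) ≈ 0.081; P(actual drug use | positive screen, poppy-seed meal) ≈ 0.038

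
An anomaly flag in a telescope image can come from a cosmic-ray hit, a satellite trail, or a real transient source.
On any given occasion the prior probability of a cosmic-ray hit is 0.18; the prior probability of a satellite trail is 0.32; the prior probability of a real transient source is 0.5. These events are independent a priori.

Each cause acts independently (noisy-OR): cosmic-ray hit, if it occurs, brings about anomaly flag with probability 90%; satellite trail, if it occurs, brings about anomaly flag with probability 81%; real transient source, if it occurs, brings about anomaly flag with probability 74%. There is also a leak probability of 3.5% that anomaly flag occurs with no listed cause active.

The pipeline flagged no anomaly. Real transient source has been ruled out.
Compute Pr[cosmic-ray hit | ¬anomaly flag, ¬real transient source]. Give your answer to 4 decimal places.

Under noisy-OR, P(anomaly flag | causes) = 1 − (1−0.035)·∏(1−qᵢ) over the active causes.
P(¬anomaly flag | ¬real transient source) = 0.965·0.82·0.68 + 0.18335·0.82·0.32 + 0.0965·0.18·0.68 + 0.018335·0.18·0.32 = 0.538084 + 0.048111 + 0.011812 + 0.001056 = 0.599063
Restricting to configurations with cosmic-ray hit present: 0.011812 + 0.001056 = 0.012868.
P(cosmic-ray hit | ¬anomaly flag, ¬real transient source) = 0.012868 / 0.599063 ≈ 0.0215

Pr[cosmic-ray hit | ¬anomaly flag, ¬real transient source] ≈ 0.0215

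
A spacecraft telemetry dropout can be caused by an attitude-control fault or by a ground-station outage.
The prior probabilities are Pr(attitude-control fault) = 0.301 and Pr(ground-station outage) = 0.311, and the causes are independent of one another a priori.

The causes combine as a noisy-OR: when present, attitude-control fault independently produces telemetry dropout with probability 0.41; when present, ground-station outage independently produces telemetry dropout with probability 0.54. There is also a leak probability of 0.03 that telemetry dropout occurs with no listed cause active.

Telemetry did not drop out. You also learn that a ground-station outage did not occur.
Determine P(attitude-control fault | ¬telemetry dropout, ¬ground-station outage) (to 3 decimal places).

Under noisy-OR, P(telemetry dropout | causes) = 1 − (1−0.03)·∏(1−qᵢ) over the active causes.
Sum P(¬telemetry dropout|·) weighted by the priors over both values of attitude-control fault:
  P(¬telemetry dropout | ¬ground-station outage) = 0.97*0.699 + 0.5723*0.301
        = 0.678030 + 0.172262 = 0.850292
Configurations with attitude-control fault contribute 0.172262, so
  P(attitude-control fault | ¬telemetry dropout, ¬ground-station outage) = 0.172262 / 0.850292 ≈ 0.203

P(attitude-control fault | ¬telemetry dropout, ¬ground-station outage) ≈ 0.203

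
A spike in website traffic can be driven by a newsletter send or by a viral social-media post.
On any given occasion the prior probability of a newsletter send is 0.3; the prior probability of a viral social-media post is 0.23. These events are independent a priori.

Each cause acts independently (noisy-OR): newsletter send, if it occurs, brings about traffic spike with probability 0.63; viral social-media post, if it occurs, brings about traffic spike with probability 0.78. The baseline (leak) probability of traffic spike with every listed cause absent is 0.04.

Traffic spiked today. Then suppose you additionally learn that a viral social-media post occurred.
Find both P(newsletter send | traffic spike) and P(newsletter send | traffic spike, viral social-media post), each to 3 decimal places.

Under noisy-OR, P(traffic spike | causes) = 1 − (1−0.04)·∏(1−qᵢ) over the active causes.
By total probability over the 4 (newsletter send, viral social-media post) configurations:
  P(traffic spike) = 0.04×0.7×0.77 + 0.7888×0.7×0.23 + 0.6448×0.3×0.77 + 0.921856×0.3×0.23
        = 0.021560 + 0.126997 + 0.148949 + 0.063608 = 0.361114
The terms with newsletter send present sum to 0.212557, so
  P(newsletter send | traffic spike) = 0.212557 / 0.361114 ≈ 0.589

Now condition on the additional information:
Numerator (weight on configurations with newsletter send): 0.921856*0.3 = 0.276557
Denominator P(traffic spike | viral social-media post): 0.7888*0.7 + 0.921856*0.3 = 0.828717
Posterior = 0.276557 / 0.828717 ≈ 0.334

P(newsletter send | traffic spike) ≈ 0.589; P(newsletter send | traffic spike, viral social-media post) ≈ 0.334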